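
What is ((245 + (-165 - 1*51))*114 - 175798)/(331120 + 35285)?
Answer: -172492/366405 ≈ -0.47077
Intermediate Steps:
((245 + (-165 - 1*51))*114 - 175798)/(331120 + 35285) = ((245 + (-165 - 51))*114 - 175798)/366405 = ((245 - 216)*114 - 175798)*(1/366405) = (29*114 - 175798)*(1/366405) = (3306 - 175798)*(1/366405) = -172492*1/366405 = -172492/366405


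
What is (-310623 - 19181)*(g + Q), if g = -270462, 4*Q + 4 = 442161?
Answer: 52743162641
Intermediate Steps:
Q = 442157/4 (Q = -1 + (¼)*442161 = -1 + 442161/4 = 442157/4 ≈ 1.1054e+5)
(-310623 - 19181)*(g + Q) = (-310623 - 19181)*(-270462 + 442157/4) = -329804*(-639691/4) = 52743162641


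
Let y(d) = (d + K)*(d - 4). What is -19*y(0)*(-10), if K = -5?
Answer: 3800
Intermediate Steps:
y(d) = (-5 + d)*(-4 + d) (y(d) = (d - 5)*(d - 4) = (-5 + d)*(-4 + d))
-19*y(0)*(-10) = -19*(20 + 0² - 9*0)*(-10) = -19*(20 + 0 + 0)*(-10) = -19*20*(-10) = -380*(-10) = 3800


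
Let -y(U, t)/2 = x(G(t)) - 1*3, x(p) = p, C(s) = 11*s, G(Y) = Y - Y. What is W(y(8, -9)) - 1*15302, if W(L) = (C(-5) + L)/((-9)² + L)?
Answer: -1331323/87 ≈ -15303.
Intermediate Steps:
G(Y) = 0
y(U, t) = 6 (y(U, t) = -2*(0 - 1*3) = -2*(0 - 3) = -2*(-3) = 6)
W(L) = (-55 + L)/(81 + L) (W(L) = (11*(-5) + L)/((-9)² + L) = (-55 + L)/(81 + L))
W(y(8, -9)) - 1*15302 = (-55 + 6)/(81 + 6) - 1*15302 = -49/87 - 15302 = -1331323/87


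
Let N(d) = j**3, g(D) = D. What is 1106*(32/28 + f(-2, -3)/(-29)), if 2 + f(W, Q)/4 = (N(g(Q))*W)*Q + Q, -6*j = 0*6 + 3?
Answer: 62094/29 ≈ 2141.2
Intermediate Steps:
j = -1/2 (j = -(0*6 + 3)/6 = -(0 + 3)/6 = -1/6*3 = -1/2 ≈ -0.50000)
N(d) = -1/8 (N(d) = (-1/2)**3 = -1/8)
f(W, Q) = -8 + 4*Q - Q*W/2 (f(W, Q) = -8 + 4*((-W/8)*Q + Q) = -8 + 4*(-Q*W/8 + Q) = -8 + 4*(Q - Q*W/8) = -8 + (4*Q - Q*W/2) = -8 + 4*Q - Q*W/2)
1106*(32/28 + f(-2, -3)/(-29)) = 1106*(32/28 + (-8 + 4*(-3) - 1/2*(-3)*(-2))/(-29)) = 1106*(32*(1/28) + (-8 - 12 - 3)*(-1/29)) = 1106*(8/7 - 23*(-1/29)) = 1106*(8/7 + 23/29) = 1106*(393/203) = 62094/29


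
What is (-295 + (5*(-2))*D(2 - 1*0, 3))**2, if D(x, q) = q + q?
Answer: 126025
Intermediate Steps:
D(x, q) = 2*q
(-295 + (5*(-2))*D(2 - 1*0, 3))**2 = (-295 + (5*(-2))*(2*3))**2 = (-295 - 10*6)**2 = (-295 - 60)**2 = (-355)**2 = 126025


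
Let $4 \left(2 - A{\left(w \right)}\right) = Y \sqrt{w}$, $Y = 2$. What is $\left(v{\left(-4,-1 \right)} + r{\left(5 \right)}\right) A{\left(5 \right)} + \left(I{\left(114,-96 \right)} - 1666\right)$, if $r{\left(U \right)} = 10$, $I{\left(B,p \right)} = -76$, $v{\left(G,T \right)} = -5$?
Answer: $-1732 - \frac{5 \sqrt{5}}{2} \approx -1737.6$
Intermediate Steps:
$A{\left(w \right)} = 2 - \frac{\sqrt{w}}{2}$ ($A{\left(w \right)} = 2 - \frac{2 \sqrt{w}}{4} = 2 - \frac{\sqrt{w}}{2}$)
$\left(v{\left(-4,-1 \right)} + r{\left(5 \right)}\right) A{\left(5 \right)} + \left(I{\left(114,-96 \right)} - 1666\right) = \left(-5 + 10\right) \left(2 - \frac{\sqrt{5}}{2}\right) - 1742 = 5 \left(2 - \frac{\sqrt{5}}{2}\right) - 1742 = \left(10 - \frac{5 \sqrt{5}}{2}\right) - 1742 = -1732 - \frac{5 \sqrt{5}}{2}$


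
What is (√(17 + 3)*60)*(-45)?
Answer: -5400*√5 ≈ -12075.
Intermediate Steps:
(√(17 + 3)*60)*(-45) = (√20*60)*(-45) = ((2*√5)*60)*(-45) = (120*√5)*(-45) = -5400*√5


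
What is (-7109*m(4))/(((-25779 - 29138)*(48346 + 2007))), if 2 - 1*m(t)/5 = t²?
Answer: -497630/2765235701 ≈ -0.00017996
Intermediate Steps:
m(t) = 10 - 5*t²
(-7109*m(4))/(((-25779 - 29138)*(48346 + 2007))) = (-7109*(10 - 5*4²))/(((-25779 - 29138)*(48346 + 2007))) = (-7109*(10 - 5*16))/((-54917*50353)) = -7109*(10 - 80)/(-2765235701) = -7109*(-70)*(-1/2765235701) = 497630*(-1/2765235701) = -497630/2765235701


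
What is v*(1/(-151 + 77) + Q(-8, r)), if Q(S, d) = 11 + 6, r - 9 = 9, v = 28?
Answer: 17598/37 ≈ 475.62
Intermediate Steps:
r = 18 (r = 9 + 9 = 18)
Q(S, d) = 17
v*(1/(-151 + 77) + Q(-8, r)) = 28*(1/(-151 + 77) + 17) = 28*(1/(-74) + 17) = 28*(-1/74 + 17) = 28*(1257/74) = 17598/37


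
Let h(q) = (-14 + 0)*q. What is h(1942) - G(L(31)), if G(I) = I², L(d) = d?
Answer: -28149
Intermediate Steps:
h(q) = -14*q
h(1942) - G(L(31)) = -14*1942 - 1*31² = -27188 - 1*961 = -27188 - 961 = -28149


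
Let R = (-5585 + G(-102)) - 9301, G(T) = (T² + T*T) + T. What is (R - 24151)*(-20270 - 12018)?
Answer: 591871328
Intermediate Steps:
G(T) = T + 2*T² (G(T) = (T² + T²) + T = 2*T² + T = T + 2*T²)
R = 5820 (R = (-5585 - 102*(1 + 2*(-102))) - 9301 = (-5585 - 102*(1 - 204)) - 9301 = (-5585 - 102*(-203)) - 9301 = (-5585 + 20706) - 9301 = 15121 - 9301 = 5820)
(R - 24151)*(-20270 - 12018) = (5820 - 24151)*(-20270 - 12018) = -18331*(-32288) = 591871328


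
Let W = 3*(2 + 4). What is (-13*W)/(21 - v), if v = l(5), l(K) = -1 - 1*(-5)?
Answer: -234/17 ≈ -13.765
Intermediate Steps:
W = 18 (W = 3*6 = 18)
l(K) = 4 (l(K) = -1 + 5 = 4)
v = 4
(-13*W)/(21 - v) = (-13*18)/(21 - 1*4) = -234/(21 - 4) = -234/17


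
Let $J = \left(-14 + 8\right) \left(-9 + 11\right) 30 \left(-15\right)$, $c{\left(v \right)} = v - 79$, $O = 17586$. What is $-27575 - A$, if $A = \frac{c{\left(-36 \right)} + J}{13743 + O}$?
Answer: $- \frac{863902460}{31329} \approx -27575.0$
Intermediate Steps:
$c{\left(v \right)} = -79 + v$
$J = 5400$ ($J = \left(-6\right) 2 \cdot 30 \left(-15\right) = \left(-12\right) 30 \left(-15\right) = \left(-360\right) \left(-15\right) = 5400$)
$A = \frac{5285}{31329}$ ($A = \frac{\left(-79 - 36\right) + 5400}{13743 + 17586} = \frac{-115 + 5400}{31329} = 5285 \cdot \frac{1}{31329} = \frac{5285}{31329} \approx 0.16869$)
$-27575 - A = -27575 - \frac{5285}{31329} = - \frac{863902460}{31329}$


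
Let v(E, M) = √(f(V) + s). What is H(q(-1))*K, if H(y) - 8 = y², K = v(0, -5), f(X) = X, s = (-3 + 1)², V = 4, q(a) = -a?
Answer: 18*√2 ≈ 25.456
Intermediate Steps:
s = 4 (s = (-2)² = 4)
v(E, M) = 2*√2 (v(E, M) = √(4 + 4) = √8 = 2*√2)
K = 2*√2 ≈ 2.8284
H(y) = 8 + y²
H(q(-1))*K = (8 + (-1*(-1))²)*(2*√2) = (8 + 1²)*(2*√2) = (8 + 1)*(2*√2) = 9*(2*√2) = 18*√2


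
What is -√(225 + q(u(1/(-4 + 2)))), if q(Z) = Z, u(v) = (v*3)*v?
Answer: -√903/2 ≈ -15.025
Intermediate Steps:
u(v) = 3*v² (u(v) = (3*v)*v = 3*v²)
-√(225 + q(u(1/(-4 + 2)))) = -√(225 + 3*(1/(-4 + 2))²) = -√(225 + 3*(1/(-2))²) = -√(225 + 3*(-½)²) = -√(225 + 3*(¼)) = -√(225 + ¾) = -√(903/4) = -√903/2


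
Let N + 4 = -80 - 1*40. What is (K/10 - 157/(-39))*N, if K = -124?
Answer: 202492/195 ≈ 1038.4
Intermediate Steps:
N = -124 (N = -4 + (-80 - 1*40) = -4 + (-80 - 40) = -4 - 120 = -124)
(K/10 - 157/(-39))*N = (-124/10 - 157/(-39))*(-124) = (-124*⅒ - 157*(-1/39))*(-124) = (-62/5 + 157/39)*(-124) = -1633/195*(-124) = 202492/195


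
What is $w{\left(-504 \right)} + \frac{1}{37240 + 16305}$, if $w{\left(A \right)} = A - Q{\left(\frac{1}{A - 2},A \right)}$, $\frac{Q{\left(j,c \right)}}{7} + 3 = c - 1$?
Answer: $\frac{163419341}{53545} \approx 3052.0$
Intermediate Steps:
$Q{\left(j,c \right)} = -28 + 7 c$ ($Q{\left(j,c \right)} = -21 + 7 \left(c - 1\right) = -21 + 7 \left(-1 + c\right) = -21 + \left(-7 + 7 c\right) = -28 + 7 c$)
$w{\left(A \right)} = 28 - 6 A$ ($w{\left(A \right)} = A - \left(-28 + 7 A\right) = 28 - 6 A$)
$w{\left(-504 \right)} + \frac{1}{37240 + 16305} = \left(28 - -3024\right) + \frac{1}{37240 + 16305} = \left(28 + 3024\right) + \frac{1}{53545} = 3052 + \frac{1}{53545} = \frac{163419341}{53545}$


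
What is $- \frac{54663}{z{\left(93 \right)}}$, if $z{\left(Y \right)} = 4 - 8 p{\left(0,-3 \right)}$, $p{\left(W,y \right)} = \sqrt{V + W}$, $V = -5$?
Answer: $- \frac{2603}{4} - \frac{2603 i \sqrt{5}}{2} \approx -650.75 - 2910.2 i$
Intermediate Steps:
$p{\left(W,y \right)} = \sqrt{-5 + W}$
$z{\left(Y \right)} = 4 - 8 i \sqrt{5}$ ($z{\left(Y \right)} = 4 - 8 \sqrt{-5 + 0} = 4 - 8 \sqrt{-5} = 4 - 8 i \sqrt{5}$)
$- \frac{54663}{z{\left(93 \right)}} = - \frac{54663}{4 - 8 i \sqrt{5}}$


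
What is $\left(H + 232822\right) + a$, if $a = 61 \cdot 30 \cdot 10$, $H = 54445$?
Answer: $305567$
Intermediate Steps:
$a = 18300$ ($a = 1830 \cdot 10 = 18300$)
$\left(H + 232822\right) + a = \left(54445 + 232822\right) + 18300 = 287267 + 18300 = 305567$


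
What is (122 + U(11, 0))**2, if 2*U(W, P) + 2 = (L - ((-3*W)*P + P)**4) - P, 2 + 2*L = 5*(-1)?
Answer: 227529/16 ≈ 14221.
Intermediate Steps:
L = -7/2 (L = -1 + (5*(-1))/2 = -1 + (1/2)*(-5) = -1 - 5/2 = -7/2 ≈ -3.5000)
U(W, P) = -11/4 - P/2 - (P - 3*P*W)**4/2 (U(W, P) = -1 + ((-7/2 - ((-3*W)*P + P)**4) - P)/2 = -1 + ((-7/2 - (-3*P*W + P)**4) - P)/2 = -1 + ((-7/2 - (P - 3*P*W)**4) - P)/2 = -1 + (-7/2 - P - (P - 3*P*W)**4)/2 = -1 + (-7/4 - P/2 - (P - 3*P*W)**4/2) = -11/4 - P/2 - (P - 3*P*W)**4/2)
(122 + U(11, 0))**2 = (122 + (-11/4 - 1/2*0 - 1/2*0**4*(-1 + 3*11)**4))**2 = (122 + (-11/4 + 0 - 1/2*0*(-1 + 33)**4))**2 = (122 + (-11/4 + 0 - 1/2*0*32**4))**2 = (122 + (-11/4 + 0 - 1/2*0*1048576))**2 = (122 + (-11/4 + 0 + 0))**2 = (122 - 11/4)**2 = (477/4)**2 = 227529/16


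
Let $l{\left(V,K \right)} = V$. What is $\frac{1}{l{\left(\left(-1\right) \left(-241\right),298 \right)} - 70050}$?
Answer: $- \frac{1}{69809} \approx -1.4325 \cdot 10^{-5}$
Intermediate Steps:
$\frac{1}{l{\left(\left(-1\right) \left(-241\right),298 \right)} - 70050} = \frac{1}{\left(-1\right) \left(-241\right) - 70050} = \frac{1}{241 - 70050} = \frac{1}{-69809} = - \frac{1}{69809}$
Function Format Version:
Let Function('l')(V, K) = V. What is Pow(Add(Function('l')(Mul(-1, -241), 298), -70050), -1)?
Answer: Rational(-1, 69809) ≈ -1.4325e-5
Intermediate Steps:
Pow(Add(Function('l')(Mul(-1, -241), 298), -70050), -1) = Pow(Add(Mul(-1, -241), -70050), -1) = Pow(Add(241, -70050), -1) = Pow(-69809, -1) = Rational(-1, 69809)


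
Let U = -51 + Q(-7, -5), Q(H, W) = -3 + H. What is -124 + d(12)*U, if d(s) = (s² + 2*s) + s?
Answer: -11104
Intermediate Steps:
U = -61 (U = -51 + (-3 - 7) = -51 - 10 = -61)
d(s) = s² + 3*s
-124 + d(12)*U = -124 + (12*(3 + 12))*(-61) = -124 + (12*15)*(-61) = -124 + 180*(-61) = -124 - 10980 = -11104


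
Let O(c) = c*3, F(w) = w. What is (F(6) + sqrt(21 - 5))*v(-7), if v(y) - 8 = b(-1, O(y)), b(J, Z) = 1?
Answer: 90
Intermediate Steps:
O(c) = 3*c
v(y) = 9 (v(y) = 8 + 1 = 9)
(F(6) + sqrt(21 - 5))*v(-7) = (6 + sqrt(21 - 5))*9 = (6 + sqrt(16))*9 = (6 + 4)*9 = 10*9 = 90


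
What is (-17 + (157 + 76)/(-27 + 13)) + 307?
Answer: 3827/14 ≈ 273.36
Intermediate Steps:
(-17 + (157 + 76)/(-27 + 13)) + 307 = (-17 + 233/(-14)) + 307 = (-17 + 233*(-1/14)) + 307 = (-17 - 233/14) + 307 = -471/14 + 307 = 3827/14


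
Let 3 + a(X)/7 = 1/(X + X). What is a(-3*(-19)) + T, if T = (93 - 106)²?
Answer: 16879/114 ≈ 148.06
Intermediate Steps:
a(X) = -21 + 7/(2*X) (a(X) = -21 + 7/(X + X) = -21 + 7/((2*X)) = -21 + 7*(1/(2*X)) = -21 + 7/(2*X))
T = 169 (T = (-13)² = 169)
a(-3*(-19)) + T = (-21 + 7/(2*((-3*(-19))))) + 169 = (-21 + (7/2)/57) + 169 = (-21 + (7/2)*(1/57)) + 169 = (-21 + 7/114) + 169 = -2387/114 + 169 = 16879/114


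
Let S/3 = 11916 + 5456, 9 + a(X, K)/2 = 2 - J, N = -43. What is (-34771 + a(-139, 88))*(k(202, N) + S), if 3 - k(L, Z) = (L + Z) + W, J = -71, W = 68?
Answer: -1797694556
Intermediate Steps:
a(X, K) = 128 (a(X, K) = -18 + 2*(2 - 1*(-71)) = -18 + 2*(2 + 71) = -18 + 2*73 = -18 + 146 = 128)
S = 52116 (S = 3*(11916 + 5456) = 3*17372 = 52116)
k(L, Z) = -65 - L - Z (k(L, Z) = 3 - ((L + Z) + 68) = 3 - (68 + L + Z) = 3 + (-68 - L - Z) = -65 - L - Z)
(-34771 + a(-139, 88))*(k(202, N) + S) = (-34771 + 128)*((-65 - 1*202 - 1*(-43)) + 52116) = -34643*((-65 - 202 + 43) + 52116) = -34643*(-224 + 52116) = -34643*51892 = -1797694556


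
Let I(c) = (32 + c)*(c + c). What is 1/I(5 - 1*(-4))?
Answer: 1/738 ≈ 0.0013550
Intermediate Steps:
I(c) = 2*c*(32 + c) (I(c) = (32 + c)*(2*c) = 2*c*(32 + c))
1/I(5 - 1*(-4)) = 1/(2*(5 - 1*(-4))*(32 + (5 - 1*(-4)))) = 1/(2*(5 + 4)*(32 + (5 + 4))) = 1/(2*9*(32 + 9)) = 1/(2*9*41) = 1/738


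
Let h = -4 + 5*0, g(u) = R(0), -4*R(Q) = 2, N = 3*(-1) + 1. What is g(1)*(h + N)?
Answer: 3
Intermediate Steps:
N = -2 (N = -3 + 1 = -2)
R(Q) = -1/2 (R(Q) = -1/4*2 = -1/2)
g(u) = -1/2
h = -4 (h = -4 + 0 = -4)
g(1)*(h + N) = -(-4 - 2)/2 = -1/2*(-6) = 3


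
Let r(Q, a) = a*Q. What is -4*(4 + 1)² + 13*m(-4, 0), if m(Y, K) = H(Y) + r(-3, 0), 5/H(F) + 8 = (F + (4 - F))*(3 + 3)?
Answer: -1535/16 ≈ -95.938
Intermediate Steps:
r(Q, a) = Q*a
H(F) = 5/16 (H(F) = 5/(-8 + (F + (4 - F))*(3 + 3)) = 5/(-8 + 4*6) = 5/(-8 + 24) = 5/16)
m(Y, K) = 5/16 (m(Y, K) = 5/16 - 3*0 = 5/16 + 0 = 5/16)
-4*(4 + 1)² + 13*m(-4, 0) = -4*(4 + 1)² + 13*(5/16) = -4*5² + 65/16 = -4*25 + 65/16 = -100 + 65/16 = -1535/16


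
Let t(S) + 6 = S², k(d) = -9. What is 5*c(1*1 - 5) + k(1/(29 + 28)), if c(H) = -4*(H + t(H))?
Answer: -129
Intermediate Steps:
t(S) = -6 + S²
c(H) = 24 - 4*H - 4*H² (c(H) = -4*(H + (-6 + H²)) = -4*(-6 + H + H²) = 24 - 4*H - 4*H²)
5*c(1*1 - 5) + k(1/(29 + 28)) = 5*(24 - 4*(1*1 - 5) - 4*(1*1 - 5)²) - 9 = 5*(24 - 4*(1 - 5) - 4*(1 - 5)²) - 9 = 5*(24 - 4*(-4) - 4*(-4)²) - 9 = 5*(24 + 16 - 4*16) - 9 = 5*(24 + 16 - 64) - 9 = 5*(-24) - 9 = -120 - 9 = -129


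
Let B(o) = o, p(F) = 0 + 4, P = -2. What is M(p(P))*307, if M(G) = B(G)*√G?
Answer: 2456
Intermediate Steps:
p(F) = 4
M(G) = G^(3/2) (M(G) = G*√G = G^(3/2))
M(p(P))*307 = 4^(3/2)*307 = 8*307 = 2456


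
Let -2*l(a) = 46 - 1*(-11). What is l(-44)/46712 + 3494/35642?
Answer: 162195931/1664909104 ≈ 0.097420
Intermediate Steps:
l(a) = -57/2 (l(a) = -(46 - 1*(-11))/2 = -(46 + 11)/2 = -½*57 = -57/2)
l(-44)/46712 + 3494/35642 = -57/2/46712 + 3494/35642 = -57/2*1/46712 + 3494*(1/35642) = -57/93424 + 1747/17821 = 162195931/1664909104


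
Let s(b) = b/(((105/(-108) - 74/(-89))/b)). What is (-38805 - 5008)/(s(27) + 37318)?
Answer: -19759663/14494702 ≈ -1.3632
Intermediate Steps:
s(b) = -3204*b²/451 (s(b) = b/(((105*(-1/108) - 74*(-1/89))/b)) = b/(((-35/36 + 74/89)/b)) = b/((-451/(3204*b))) = b*(-3204*b/451) = -3204*b²/451)
(-38805 - 5008)/(s(27) + 37318) = (-38805 - 5008)/(-3204/451*27² + 37318) = -43813/(-3204/451*729 + 37318) = -43813/(-2335716/451 + 37318) = -43813/14494702/451 = -43813*451/14494702 = -19759663/14494702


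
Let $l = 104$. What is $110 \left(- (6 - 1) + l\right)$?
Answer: $10890$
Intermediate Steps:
$110 \left(- (6 - 1) + l\right) = 110 \left(- (6 - 1) + 104\right) = 110 \left(\left(-1\right) 5 + 104\right) = 110 \left(-5 + 104\right) = 110 \cdot 99 = 10890$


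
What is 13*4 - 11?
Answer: 41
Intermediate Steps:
13*4 - 11 = 52 - 11 = 41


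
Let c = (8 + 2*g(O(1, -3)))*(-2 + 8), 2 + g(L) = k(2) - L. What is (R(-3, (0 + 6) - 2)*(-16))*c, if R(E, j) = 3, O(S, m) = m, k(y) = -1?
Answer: -2304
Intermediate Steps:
g(L) = -3 - L (g(L) = -2 + (-1 - L) = -3 - L)
c = 48 (c = (8 + 2*(-3 - 1*(-3)))*(-2 + 8) = (8 + 2*(-3 + 3))*6 = (8 + 2*0)*6 = (8 + 0)*6 = 8*6 = 48)
(R(-3, (0 + 6) - 2)*(-16))*c = (3*(-16))*48 = -48*48 = -2304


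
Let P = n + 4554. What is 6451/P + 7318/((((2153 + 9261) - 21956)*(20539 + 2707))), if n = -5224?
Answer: -197610331724/20523719055 ≈ -9.6284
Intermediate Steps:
P = -670 (P = -5224 + 4554 = -670)
6451/P + 7318/((((2153 + 9261) - 21956)*(20539 + 2707))) = 6451/(-670) + 7318/((((2153 + 9261) - 21956)*(20539 + 2707))) = 6451*(-1/670) + 7318/(((11414 - 21956)*23246)) = -6451/670 + 7318/((-10542*23246)) = -6451/670 + 7318/(-245059332) = -6451/670 + 7318*(-1/245059332) = -6451/670 - 3659/122529666 = -197610331724/20523719055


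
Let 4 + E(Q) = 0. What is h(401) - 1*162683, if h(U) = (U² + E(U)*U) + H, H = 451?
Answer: -3035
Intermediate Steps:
E(Q) = -4 (E(Q) = -4 + 0 = -4)
h(U) = 451 + U² - 4*U (h(U) = (U² - 4*U) + 451 = 451 + U² - 4*U)
h(401) - 1*162683 = (451 + 401² - 4*401) - 1*162683 = (451 + 160801 - 1604) - 162683 = 159648 - 162683 = -3035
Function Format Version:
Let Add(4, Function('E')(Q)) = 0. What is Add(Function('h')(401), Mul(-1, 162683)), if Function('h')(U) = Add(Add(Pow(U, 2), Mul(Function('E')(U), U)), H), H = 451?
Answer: -3035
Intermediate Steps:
Function('E')(Q) = -4 (Function('E')(Q) = Add(-4, 0) = -4)
Function('h')(U) = Add(451, Pow(U, 2), Mul(-4, U)) (Function('h')(U) = Add(Add(Pow(U, 2), Mul(-4, U)), 451) = Add(451, Pow(U, 2), Mul(-4, U)))
Add(Function('h')(401), Mul(-1, 162683)) = Add(Add(451, Pow(401, 2), Mul(-4, 401)), Mul(-1, 162683)) = Add(Add(451, 160801, -1604), -162683) = Add(159648, -162683) = -3035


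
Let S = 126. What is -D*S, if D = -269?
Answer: 33894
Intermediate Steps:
-D*S = -(-269)*126 = -1*(-33894) = 33894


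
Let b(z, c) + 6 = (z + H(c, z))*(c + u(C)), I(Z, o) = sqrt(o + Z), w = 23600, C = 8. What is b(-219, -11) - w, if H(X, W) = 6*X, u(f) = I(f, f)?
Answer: -21611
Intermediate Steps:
I(Z, o) = sqrt(Z + o)
u(f) = sqrt(2)*sqrt(f) (u(f) = sqrt(f + f) = sqrt(2*f) = sqrt(2)*sqrt(f))
b(z, c) = -6 + (4 + c)*(z + 6*c) (b(z, c) = -6 + (z + 6*c)*(c + sqrt(2)*sqrt(8)) = -6 + (z + 6*c)*(c + sqrt(2)*(2*sqrt(2))) = -6 + (z + 6*c)*(c + 4) = -6 + (z + 6*c)*(4 + c) = -6 + (4 + c)*(z + 6*c))
b(-219, -11) - w = (-6 + 4*(-219) + 6*(-11)**2 + 24*(-11) - 11*(-219)) - 1*23600 = (-6 - 876 + 6*121 - 264 + 2409) - 23600 = (-6 - 876 + 726 - 264 + 2409) - 23600 = 1989 - 23600 = -21611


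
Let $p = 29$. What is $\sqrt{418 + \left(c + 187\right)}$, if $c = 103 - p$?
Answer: $\sqrt{679} \approx 26.058$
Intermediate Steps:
$c = 74$ ($c = 103 - 29 = 74$)
$\sqrt{418 + \left(c + 187\right)} = \sqrt{418 + \left(74 + 187\right)} = \sqrt{418 + 261} = \sqrt{679}$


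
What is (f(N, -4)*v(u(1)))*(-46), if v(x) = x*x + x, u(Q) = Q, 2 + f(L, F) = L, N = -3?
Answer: 460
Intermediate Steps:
f(L, F) = -2 + L
v(x) = x + x**2 (v(x) = x**2 + x = x + x**2)
(f(N, -4)*v(u(1)))*(-46) = ((-2 - 3)*(1*(1 + 1)))*(-46) = -5*2*(-46) = -10*(-46) = 460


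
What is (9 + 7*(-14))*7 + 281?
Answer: -342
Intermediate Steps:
(9 + 7*(-14))*7 + 281 = (9 - 98)*7 + 281 = -89*7 + 281 = -623 + 281 = -342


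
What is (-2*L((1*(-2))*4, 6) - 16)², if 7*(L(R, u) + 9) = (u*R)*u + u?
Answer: 334084/49 ≈ 6818.0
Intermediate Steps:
L(R, u) = -9 + u/7 + R*u²/7 (L(R, u) = -9 + ((u*R)*u + u)/7 = -9 + ((R*u)*u + u)/7 = -9 + (R*u² + u)/7 = -9 + (u + R*u²)/7 = -9 + (u/7 + R*u²/7) = -9 + u/7 + R*u²/7)
(-2*L((1*(-2))*4, 6) - 16)² = (-2*(-9 + (⅐)*6 + (⅐)*((1*(-2))*4)*6²) - 16)² = (-2*(-9 + 6/7 + (⅐)*(-2*4)*36) - 16)² = (-2*(-9 + 6/7 + (⅐)*(-8)*36) - 16)² = (-2*(-9 + 6/7 - 288/7) - 16)² = (-2*(-345/7) - 16)² = (690/7 - 16)² = (578/7)² = 334084/49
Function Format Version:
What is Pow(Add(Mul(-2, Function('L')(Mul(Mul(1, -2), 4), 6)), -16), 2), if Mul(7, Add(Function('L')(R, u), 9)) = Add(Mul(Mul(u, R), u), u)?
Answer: Rational(334084, 49) ≈ 6818.0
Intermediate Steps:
Function('L')(R, u) = Add(-9, Mul(Rational(1, 7), u), Mul(Rational(1, 7), R, Pow(u, 2))) (Function('L')(R, u) = Add(-9, Mul(Rational(1, 7), Add(Mul(Mul(u, R), u), u))) = Add(-9, Mul(Rational(1, 7), Add(Mul(Mul(R, u), u), u))) = Add(-9, Mul(Rational(1, 7), Add(Mul(R, Pow(u, 2)), u))) = Add(-9, Mul(Rational(1, 7), Add(u, Mul(R, Pow(u, 2))))) = Add(-9, Add(Mul(Rational(1, 7), u), Mul(Rational(1, 7), R, Pow(u, 2)))) = Add(-9, Mul(Rational(1, 7), u), Mul(Rational(1, 7), R, Pow(u, 2))))
Pow(Add(Mul(-2, Function('L')(Mul(Mul(1, -2), 4), 6)), -16), 2) = Pow(Add(Mul(-2, Add(-9, Mul(Rational(1, 7), 6), Mul(Rational(1, 7), Mul(Mul(1, -2), 4), Pow(6, 2)))), -16), 2) = Pow(Add(Mul(-2, Add(-9, Rational(6, 7), Mul(Rational(1, 7), Mul(-2, 4), 36))), -16), 2) = Pow(Add(Mul(-2, Add(-9, Rational(6, 7), Mul(Rational(1, 7), -8, 36))), -16), 2) = Pow(Add(Mul(-2, Add(-9, Rational(6, 7), Rational(-288, 7))), -16), 2) = Pow(Add(Mul(-2, Rational(-345, 7)), -16), 2) = Pow(Add(Rational(690, 7), -16), 2) = Pow(Rational(578, 7), 2) = Rational(334084, 49)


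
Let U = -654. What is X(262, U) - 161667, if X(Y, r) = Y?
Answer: -161405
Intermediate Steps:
X(262, U) - 161667 = 262 - 161667 = -161405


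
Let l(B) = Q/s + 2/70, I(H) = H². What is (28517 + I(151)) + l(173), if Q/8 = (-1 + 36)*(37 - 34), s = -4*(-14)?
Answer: 1796656/35 ≈ 51333.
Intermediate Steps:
s = 56
Q = 840 (Q = 8*((-1 + 36)*(37 - 34)) = 8*(35*3) = 8*105 = 840)
l(B) = 526/35 (l(B) = 840/56 + 2/70 = 840*(1/56) + 2*(1/70) = 15 + 1/35 = 526/35)
(28517 + I(151)) + l(173) = (28517 + 151²) + 526/35 = (28517 + 22801) + 526/35 = 51318 + 526/35 = 1796656/35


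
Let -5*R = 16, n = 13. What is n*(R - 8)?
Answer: -728/5 ≈ -145.60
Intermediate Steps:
R = -16/5 (R = -⅕*16 = -16/5 ≈ -3.2000)
n*(R - 8) = 13*(-16/5 - 8) = 13*(-56/5) = -728/5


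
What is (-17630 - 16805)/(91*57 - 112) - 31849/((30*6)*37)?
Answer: -15638831/1351980 ≈ -11.567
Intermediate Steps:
(-17630 - 16805)/(91*57 - 112) - 31849/((30*6)*37) = -34435/(5187 - 112) - 31849/(180*37) = -34435/5075 - 31849/6660 = -34435*1/5075 - 31849*1/6660 = -6887/1015 - 31849/6660 = -15638831/1351980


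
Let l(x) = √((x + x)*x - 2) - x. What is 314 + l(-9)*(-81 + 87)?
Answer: 368 + 24*√10 ≈ 443.89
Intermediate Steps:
l(x) = √(-2 + 2*x²) - x (l(x) = √((2*x)*x - 2) - x = √(2*x² - 2) - x = √(-2 + 2*x²) - x)
314 + l(-9)*(-81 + 87) = 314 + (√(-2 + 2*(-9)²) - 1*(-9))*(-81 + 87) = 314 + (√(-2 + 2*81) + 9)*6 = 314 + (√(-2 + 162) + 9)*6 = 314 + (√160 + 9)*6 = 314 + (4*√10 + 9)*6 = 314 + (9 + 4*√10)*6 = 314 + (54 + 24*√10) = 368 + 24*√10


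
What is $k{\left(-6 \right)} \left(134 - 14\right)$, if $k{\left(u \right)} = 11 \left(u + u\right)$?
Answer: $-15840$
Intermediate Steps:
$k{\left(u \right)} = 22 u$ ($k{\left(u \right)} = 11 \cdot 2 u = 22 u$)
$k{\left(-6 \right)} \left(134 - 14\right) = 22 \left(-6\right) \left(134 - 14\right) = \left(-132\right) 120 = -15840$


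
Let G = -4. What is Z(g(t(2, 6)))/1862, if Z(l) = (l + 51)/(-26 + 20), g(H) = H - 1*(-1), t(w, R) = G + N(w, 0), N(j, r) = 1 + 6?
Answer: -55/11172 ≈ -0.0049230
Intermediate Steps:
N(j, r) = 7
t(w, R) = 3 (t(w, R) = -4 + 7 = 3)
g(H) = 1 + H (g(H) = H + 1 = 1 + H)
Z(l) = -17/2 - l/6 (Z(l) = (51 + l)/(-6) = (51 + l)*(-⅙) = -17/2 - l/6)
Z(g(t(2, 6)))/1862 = (-17/2 - (1 + 3)/6)/1862 = (-17/2 - ⅙*4)*(1/1862) = (-17/2 - ⅔)*(1/1862) = -55/6*1/1862 = -55/11172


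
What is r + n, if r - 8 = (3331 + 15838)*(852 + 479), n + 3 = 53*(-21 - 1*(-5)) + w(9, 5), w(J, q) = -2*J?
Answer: 25513078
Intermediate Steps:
n = -869 (n = -3 + (53*(-21 - 1*(-5)) - 2*9) = -3 + (53*(-21 + 5) - 18) = -3 + (53*(-16) - 18) = -3 + (-848 - 18) = -3 - 866 = -869)
r = 25513947 (r = 8 + (3331 + 15838)*(852 + 479) = 8 + 19169*1331 = 8 + 25513939 = 25513947)
r + n = 25513947 - 869 = 25513078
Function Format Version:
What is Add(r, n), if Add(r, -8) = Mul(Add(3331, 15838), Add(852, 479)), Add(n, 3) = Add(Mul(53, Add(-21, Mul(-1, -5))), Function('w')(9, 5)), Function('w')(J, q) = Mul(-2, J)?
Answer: 25513078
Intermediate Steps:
n = -869 (n = Add(-3, Add(Mul(53, Add(-21, Mul(-1, -5))), Mul(-2, 9))) = Add(-3, Add(Mul(53, Add(-21, 5)), -18)) = Add(-3, Add(Mul(53, -16), -18)) = Add(-3, Add(-848, -18)) = Add(-3, -866) = -869)
r = 25513947 (r = Add(8, Mul(Add(3331, 15838), Add(852, 479))) = Add(8, Mul(19169, 1331)) = Add(8, 25513939) = 25513947)
Add(r, n) = Add(25513947, -869) = 25513078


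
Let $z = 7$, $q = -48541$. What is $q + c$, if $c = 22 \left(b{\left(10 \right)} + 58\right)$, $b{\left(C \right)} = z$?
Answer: $-47111$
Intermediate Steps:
$b{\left(C \right)} = 7$
$c = 1430$ ($c = 22 \left(7 + 58\right) = 22 \cdot 65 = 1430$)
$q + c = -48541 + 1430 = -47111$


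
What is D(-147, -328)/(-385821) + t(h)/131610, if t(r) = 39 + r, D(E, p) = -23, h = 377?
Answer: 27254761/8462983635 ≈ 0.0032205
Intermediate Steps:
D(-147, -328)/(-385821) + t(h)/131610 = -23/(-385821) + (39 + 377)/131610 = -23*(-1/385821) + 416*(1/131610) = 23/385821 + 208/65805 = 27254761/8462983635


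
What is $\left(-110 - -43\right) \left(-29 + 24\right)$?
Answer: $335$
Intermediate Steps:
$\left(-110 - -43\right) \left(-29 + 24\right) = \left(-110 + 43\right) \left(-5\right) = \left(-67\right) \left(-5\right) = 335$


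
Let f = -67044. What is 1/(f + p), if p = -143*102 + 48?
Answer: -1/81582 ≈ -1.2258e-5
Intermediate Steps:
p = -14538 (p = -14586 + 48 = -14538)
1/(f + p) = 1/(-67044 - 14538) = 1/(-81582) = -1/81582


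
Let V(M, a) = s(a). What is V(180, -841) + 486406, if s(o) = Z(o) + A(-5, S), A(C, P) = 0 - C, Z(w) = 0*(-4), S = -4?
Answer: 486411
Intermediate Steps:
Z(w) = 0
A(C, P) = -C
s(o) = 5 (s(o) = 0 - 1*(-5) = 0 + 5 = 5)
V(M, a) = 5
V(180, -841) + 486406 = 5 + 486406 = 486411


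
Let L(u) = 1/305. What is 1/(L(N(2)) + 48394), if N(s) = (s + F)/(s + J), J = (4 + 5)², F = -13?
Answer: 305/14760171 ≈ 2.0664e-5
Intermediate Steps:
J = 81 (J = 9² = 81)
N(s) = (-13 + s)/(81 + s) (N(s) = (s - 13)/(s + 81) = (-13 + s)/(81 + s))
L(u) = 1/305
1/(L(N(2)) + 48394) = 1/(1/305 + 48394) = 1/(14760171/305) = 305/14760171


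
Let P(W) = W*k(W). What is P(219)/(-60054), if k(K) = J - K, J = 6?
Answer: 15549/20018 ≈ 0.77675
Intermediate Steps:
k(K) = 6 - K
P(W) = W*(6 - W)
P(219)/(-60054) = (219*(6 - 1*219))/(-60054) = (219*(6 - 219))*(-1/60054) = (219*(-213))*(-1/60054) = -46647*(-1/60054) = 15549/20018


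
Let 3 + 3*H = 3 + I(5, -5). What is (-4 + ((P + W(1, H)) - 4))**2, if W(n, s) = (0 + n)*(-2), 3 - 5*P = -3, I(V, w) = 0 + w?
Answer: 1936/25 ≈ 77.440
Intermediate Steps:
I(V, w) = w
P = 6/5 (P = 3/5 - 1/5*(-3) = 3/5 + 3/5 = 6/5 ≈ 1.2000)
H = -5/3 (H = -1 + (3 - 5)/3 = -1 + (1/3)*(-2) = -1 - 2/3 = -5/3 ≈ -1.6667)
W(n, s) = -2*n (W(n, s) = n*(-2) = -2*n)
(-4 + ((P + W(1, H)) - 4))**2 = (-4 + ((6/5 - 2*1) - 4))**2 = (-4 + ((6/5 - 2) - 4))**2 = (-4 + (-4/5 - 4))**2 = (-4 - 24/5)**2 = (-44/5)**2 = 1936/25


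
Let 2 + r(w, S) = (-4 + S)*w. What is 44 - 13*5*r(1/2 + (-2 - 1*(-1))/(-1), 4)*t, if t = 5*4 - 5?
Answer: 1994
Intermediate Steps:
t = 15 (t = 20 - 5 = 15)
r(w, S) = -2 + w*(-4 + S) (r(w, S) = -2 + (-4 + S)*w = -2 + w*(-4 + S))
44 - 13*5*r(1/2 + (-2 - 1*(-1))/(-1), 4)*t = 44 - 13*5*(-2 - 4*(1/2 + (-2 - 1*(-1))/(-1)) + 4*(1/2 + (-2 - 1*(-1))/(-1)))*15 = 44 - 13*5*(-2 - 4*(1*(½) + (-2 + 1)*(-1)) + 4*(1*(½) + (-2 + 1)*(-1)))*15 = 44 - 13*5*(-2 - 4*(½ - 1*(-1)) + 4*(½ - 1*(-1)))*15 = 44 - 13*5*(-2 - 4*(½ + 1) + 4*(½ + 1))*15 = 44 - 13*5*(-2 - 4*3/2 + 4*(3/2))*15 = 44 - 13*5*(-2 - 6 + 6)*15 = 44 - 13*5*(-2)*15 = 44 - (-130)*15 = 44 - 13*(-150) = 44 + 1950 = 1994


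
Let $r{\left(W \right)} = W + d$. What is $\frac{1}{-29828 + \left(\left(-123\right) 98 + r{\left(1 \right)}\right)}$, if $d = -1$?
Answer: $- \frac{1}{41882} \approx -2.3877 \cdot 10^{-5}$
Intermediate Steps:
$r{\left(W \right)} = -1 + W$ ($r{\left(W \right)} = W - 1 = -1 + W$)
$\frac{1}{-29828 + \left(\left(-123\right) 98 + r{\left(1 \right)}\right)} = \frac{1}{-29828 + \left(\left(-123\right) 98 + \left(-1 + 1\right)\right)} = \frac{1}{-29828 + \left(-12054 + 0\right)} = \frac{1}{-29828 - 12054} = \frac{1}{-41882} = - \frac{1}{41882}$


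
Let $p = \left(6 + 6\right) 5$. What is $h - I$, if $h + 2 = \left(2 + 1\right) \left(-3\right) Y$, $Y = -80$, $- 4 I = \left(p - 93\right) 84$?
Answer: $25$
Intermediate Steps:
$p = 60$ ($p = 12 \cdot 5 = 60$)
$I = 693$ ($I = - \frac{\left(60 - 93\right) 84}{4} = - \frac{\left(-33\right) 84}{4} = \left(- \frac{1}{4}\right) \left(-2772\right) = 693$)
$h = 718$ ($h = -2 + \left(2 + 1\right) \left(-3\right) \left(-80\right) = -2 + 3 \left(-3\right) \left(-80\right) = -2 - -720 = -2 + 720 = 718$)
$h - I = 718 - 693 = 25$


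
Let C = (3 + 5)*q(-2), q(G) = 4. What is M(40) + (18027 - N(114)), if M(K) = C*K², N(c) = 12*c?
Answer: 67859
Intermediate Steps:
C = 32 (C = (3 + 5)*4 = 8*4 = 32)
M(K) = 32*K²
M(40) + (18027 - N(114)) = 32*40² + (18027 - 12*114) = 32*1600 + (18027 - 1*1368) = 51200 + (18027 - 1368) = 51200 + 16659 = 67859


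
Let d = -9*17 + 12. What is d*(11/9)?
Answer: -517/3 ≈ -172.33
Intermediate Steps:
d = -141 (d = -153 + 12 = -141)
d*(11/9) = -1551/9 = -141*11/9 = -517/3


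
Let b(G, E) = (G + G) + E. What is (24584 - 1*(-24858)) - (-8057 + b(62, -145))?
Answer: 57520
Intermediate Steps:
b(G, E) = E + 2*G (b(G, E) = 2*G + E = E + 2*G)
(24584 - 1*(-24858)) - (-8057 + b(62, -145)) = (24584 - 1*(-24858)) - (-8057 + (-145 + 2*62)) = (24584 + 24858) - (-8057 + (-145 + 124)) = 49442 - (-8057 - 21) = 49442 - 1*(-8078) = 49442 + 8078 = 57520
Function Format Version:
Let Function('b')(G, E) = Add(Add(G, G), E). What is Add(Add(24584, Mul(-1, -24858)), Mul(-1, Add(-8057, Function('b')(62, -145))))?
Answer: 57520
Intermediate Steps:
Function('b')(G, E) = Add(E, Mul(2, G)) (Function('b')(G, E) = Add(Mul(2, G), E) = Add(E, Mul(2, G)))
Add(Add(24584, Mul(-1, -24858)), Mul(-1, Add(-8057, Function('b')(62, -145)))) = Add(Add(24584, Mul(-1, -24858)), Mul(-1, Add(-8057, Add(-145, Mul(2, 62))))) = Add(Add(24584, 24858), Mul(-1, Add(-8057, Add(-145, 124)))) = Add(49442, Mul(-1, Add(-8057, -21))) = Add(49442, Mul(-1, -8078)) = Add(49442, 8078) = 57520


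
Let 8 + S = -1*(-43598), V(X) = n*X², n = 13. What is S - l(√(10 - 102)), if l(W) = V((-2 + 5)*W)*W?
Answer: 43590 + 21528*I*√23 ≈ 43590.0 + 1.0324e+5*I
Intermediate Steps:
V(X) = 13*X²
l(W) = 117*W³ (l(W) = (13*((-2 + 5)*W)²)*W = (13*(3*W)²)*W = (13*(9*W²))*W = (117*W²)*W = 117*W³)
S = 43590 (S = -8 - 1*(-43598) = -8 + 43598 = 43590)
S - l(√(10 - 102)) = 43590 - 117*(√(10 - 102))³ = 43590 - 117*(√(-92))³ = 43590 - 117*(2*I*√23)³ = 43590 - 117*(-184*I*√23) = 43590 - (-21528)*I*√23 = 43590 + 21528*I*√23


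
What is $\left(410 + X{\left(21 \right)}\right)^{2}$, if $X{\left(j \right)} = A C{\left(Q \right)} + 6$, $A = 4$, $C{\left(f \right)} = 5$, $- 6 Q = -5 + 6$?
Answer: $190096$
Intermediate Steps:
$Q = - \frac{1}{6}$ ($Q = - \frac{-5 + 6}{6} = \left(- \frac{1}{6}\right) 1 = - \frac{1}{6} \approx -0.16667$)
$X{\left(j \right)} = 26$ ($X{\left(j \right)} = 4 \cdot 5 + 6 = 20 + 6 = 26$)
$\left(410 + X{\left(21 \right)}\right)^{2} = \left(410 + 26\right)^{2} = 436^{2} = 190096$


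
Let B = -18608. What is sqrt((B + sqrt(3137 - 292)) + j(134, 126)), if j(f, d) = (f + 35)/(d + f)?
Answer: sqrt(-1860735 + 100*sqrt(2845))/10 ≈ 136.21*I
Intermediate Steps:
j(f, d) = (35 + f)/(d + f)
sqrt((B + sqrt(3137 - 292)) + j(134, 126)) = sqrt((-18608 + sqrt(3137 - 292)) + (35 + 134)/(126 + 134)) = sqrt((-18608 + sqrt(2845)) + 169/260) = sqrt((-18608 + sqrt(2845)) + (1/260)*169) = sqrt((-18608 + sqrt(2845)) + 13/20) = sqrt(-372147/20 + sqrt(2845))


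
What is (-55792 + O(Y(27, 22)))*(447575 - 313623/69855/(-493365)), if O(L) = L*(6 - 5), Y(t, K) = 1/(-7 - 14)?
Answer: -669359582982187176092/26805342725 ≈ -2.4971e+10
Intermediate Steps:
Y(t, K) = -1/21 (Y(t, K) = 1/(-21) = -1/21)
O(L) = L (O(L) = L*1 = L)
(-55792 + O(Y(27, 22)))*(447575 - 313623/69855/(-493365)) = (-55792 - 1/21)*(447575 - 313623/69855/(-493365)) = -1171633*(447575 - 313623*1/69855*(-1/493365))/21 = -1171633*(447575 - 104541/23285*(-1/493365))/21 = -1171633*(447575 + 34847/3829334675)/21 = -1171633/21*1713914467197972/3829334675 = -669359582982187176092/26805342725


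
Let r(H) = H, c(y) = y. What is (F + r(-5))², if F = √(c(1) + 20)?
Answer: (5 - √21)² ≈ 0.17424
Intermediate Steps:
F = √21 (F = √(1 + 20) = √21 ≈ 4.5826)
(F + r(-5))² = (√21 - 5)² = (-5 + √21)²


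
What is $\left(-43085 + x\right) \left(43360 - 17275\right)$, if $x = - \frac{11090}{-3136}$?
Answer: $- \frac{1762087007475}{1568} \approx -1.1238 \cdot 10^{9}$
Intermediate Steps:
$x = \frac{5545}{1568}$ ($x = \left(-11090\right) \left(- \frac{1}{3136}\right) = \frac{5545}{1568} \approx 3.5364$)
$\left(-43085 + x\right) \left(43360 - 17275\right) = \left(-43085 + \frac{5545}{1568}\right) \left(43360 - 17275\right) = \left(- \frac{67551735}{1568}\right) 26085 = - \frac{1762087007475}{1568}$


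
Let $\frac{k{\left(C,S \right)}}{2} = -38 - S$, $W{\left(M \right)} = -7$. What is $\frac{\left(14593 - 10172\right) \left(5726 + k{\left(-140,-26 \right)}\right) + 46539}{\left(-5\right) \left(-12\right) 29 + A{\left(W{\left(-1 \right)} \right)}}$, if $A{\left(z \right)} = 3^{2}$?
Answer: $\frac{25255081}{1749} \approx 14440.0$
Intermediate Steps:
$A{\left(z \right)} = 9$
$k{\left(C,S \right)} = -76 - 2 S$ ($k{\left(C,S \right)} = 2 \left(-38 - S\right) = -76 - 2 S$)
$\frac{\left(14593 - 10172\right) \left(5726 + k{\left(-140,-26 \right)}\right) + 46539}{\left(-5\right) \left(-12\right) 29 + A{\left(W{\left(-1 \right)} \right)}} = \frac{\left(14593 - 10172\right) \left(5726 - 24\right) + 46539}{\left(-5\right) \left(-12\right) 29 + 9} = \frac{4421 \left(5726 + \left(-76 + 52\right)\right) + 46539}{60 \cdot 29 + 9} = \frac{4421 \left(5726 - 24\right) + 46539}{1740 + 9} = \frac{4421 \cdot 5702 + 46539}{1749} = \left(25208542 + 46539\right) \frac{1}{1749} = 25255081 \cdot \frac{1}{1749} = \frac{25255081}{1749}$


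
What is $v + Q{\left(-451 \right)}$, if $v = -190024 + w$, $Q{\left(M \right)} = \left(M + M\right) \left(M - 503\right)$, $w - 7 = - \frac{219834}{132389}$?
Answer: $\frac{88765413165}{132389} \approx 6.7049 \cdot 10^{5}$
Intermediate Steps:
$w = \frac{706889}{132389}$ ($w = 7 - \frac{219834}{132389} = \frac{706889}{132389} \approx 5.3395$)
$Q{\left(M \right)} = 2 M \left(-503 + M\right)$
$v = - \frac{25156380447}{132389}$ ($v = -190024 + \frac{706889}{132389} = - \frac{25156380447}{132389} \approx -1.9002 \cdot 10^{5}$)
$v + Q{\left(-451 \right)} = - \frac{25156380447}{132389} + 2 \left(-451\right) \left(-503 - 451\right) = - \frac{25156380447}{132389} + 2 \left(-451\right) \left(-954\right) = - \frac{25156380447}{132389} + 860508 = \frac{88765413165}{132389}$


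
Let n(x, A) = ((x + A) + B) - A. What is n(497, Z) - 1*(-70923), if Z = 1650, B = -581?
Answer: 70839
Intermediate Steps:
n(x, A) = -581 + x (n(x, A) = ((x + A) - 581) - A = ((A + x) - 581) - A = (-581 + A + x) - A = -581 + x)
n(497, Z) - 1*(-70923) = (-581 + 497) - 1*(-70923) = -84 + 70923 = 70839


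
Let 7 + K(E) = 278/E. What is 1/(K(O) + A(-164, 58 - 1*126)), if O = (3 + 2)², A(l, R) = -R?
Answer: 25/1803 ≈ 0.013866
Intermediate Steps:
O = 25 (O = 5² = 25)
K(E) = -7 + 278/E
1/(K(O) + A(-164, 58 - 1*126)) = 1/((-7 + 278/25) - (58 - 1*126)) = 1/((-7 + 278*(1/25)) - (58 - 126)) = 1/((-7 + 278/25) - 1*(-68)) = 1/(103/25 + 68) = 1/(1803/25) = 25/1803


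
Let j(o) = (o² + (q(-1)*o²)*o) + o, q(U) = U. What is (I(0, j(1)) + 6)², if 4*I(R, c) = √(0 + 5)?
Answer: (24 + √5)²/16 ≈ 43.021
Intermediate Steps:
j(o) = o + o² - o³ (j(o) = (o² + (-o²)*o) + o = (o² - o³) + o = o + o² - o³)
I(R, c) = √5/4 (I(R, c) = √(0 + 5)/4 = √5/4)
(I(0, j(1)) + 6)² = (√5/4 + 6)² = (6 + √5/4)²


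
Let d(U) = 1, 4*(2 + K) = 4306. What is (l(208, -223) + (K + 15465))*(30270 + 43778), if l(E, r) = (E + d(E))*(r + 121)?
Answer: -353838368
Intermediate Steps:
K = 2149/2 (K = -2 + (¼)*4306 = -2 + 2153/2 = 2149/2 ≈ 1074.5)
l(E, r) = (1 + E)*(121 + r) (l(E, r) = (E + 1)*(r + 121) = (1 + E)*(121 + r))
(l(208, -223) + (K + 15465))*(30270 + 43778) = ((121 - 223 + 121*208 + 208*(-223)) + (2149/2 + 15465))*(30270 + 43778) = ((121 - 223 + 25168 - 46384) + 33079/2)*74048 = (-21318 + 33079/2)*74048 = -9557/2*74048 = -353838368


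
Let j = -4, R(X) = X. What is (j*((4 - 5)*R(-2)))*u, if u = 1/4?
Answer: -2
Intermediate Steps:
u = ¼ ≈ 0.25000
(j*((4 - 5)*R(-2)))*u = -4*(4 - 5)*(-2)*(¼) = -(-4)*(-2)*(¼) = -4*2*(¼) = -8*¼ = -2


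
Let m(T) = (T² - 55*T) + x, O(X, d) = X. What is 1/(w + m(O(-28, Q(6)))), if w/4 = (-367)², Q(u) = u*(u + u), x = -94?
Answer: 1/540986 ≈ 1.8485e-6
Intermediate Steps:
Q(u) = 2*u² (Q(u) = u*(2*u) = 2*u²)
m(T) = -94 + T² - 55*T (m(T) = (T² - 55*T) - 94 = -94 + T² - 55*T)
w = 538756 (w = 4*(-367)² = 4*134689 = 538756)
1/(w + m(O(-28, Q(6)))) = 1/(538756 + (-94 + (-28)² - 55*(-28))) = 1/(538756 + (-94 + 784 + 1540)) = 1/(538756 + 2230) = 1/540986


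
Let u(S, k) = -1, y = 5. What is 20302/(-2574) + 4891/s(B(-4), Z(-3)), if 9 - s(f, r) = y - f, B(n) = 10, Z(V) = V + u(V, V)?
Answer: 6152603/18018 ≈ 341.47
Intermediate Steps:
Z(V) = -1 + V (Z(V) = V - 1 = -1 + V)
s(f, r) = 4 + f (s(f, r) = 9 - (5 - f) = 9 + (-5 + f) = 4 + f)
20302/(-2574) + 4891/s(B(-4), Z(-3)) = 20302/(-2574) + 4891/(4 + 10) = 20302*(-1/2574) + 4891/14 = -10151/1287 + 4891*(1/14) = -10151/1287 + 4891/14 = 6152603/18018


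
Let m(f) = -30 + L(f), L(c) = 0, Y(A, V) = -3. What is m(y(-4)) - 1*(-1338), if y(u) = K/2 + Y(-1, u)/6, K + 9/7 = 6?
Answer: 1308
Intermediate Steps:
K = 33/7 (K = -9/7 + 6 = 33/7 ≈ 4.7143)
y(u) = 13/7 (y(u) = (33/7)/2 - 3/6 = (33/7)*(½) - 3*⅙ = 33/14 - ½ = 13/7)
m(f) = -30 (m(f) = -30 + 0 = -30)
m(y(-4)) - 1*(-1338) = -30 - 1*(-1338) = -30 + 1338 = 1308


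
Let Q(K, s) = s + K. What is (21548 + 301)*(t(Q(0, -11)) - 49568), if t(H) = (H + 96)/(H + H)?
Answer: -23828104269/22 ≈ -1.0831e+9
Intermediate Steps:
Q(K, s) = K + s
t(H) = (96 + H)/(2*H) (t(H) = (96 + H)/((2*H)) = (96 + H)*(1/(2*H)) = (96 + H)/(2*H))
(21548 + 301)*(t(Q(0, -11)) - 49568) = (21548 + 301)*((96 + (0 - 11))/(2*(0 - 11)) - 49568) = 21849*((½)*(96 - 11)/(-11) - 49568) = 21849*((½)*(-1/11)*85 - 49568) = 21849*(-85/22 - 49568) = 21849*(-1090581/22) = -23828104269/22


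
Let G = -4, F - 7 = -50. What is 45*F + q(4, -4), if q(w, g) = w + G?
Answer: -1935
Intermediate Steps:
F = -43 (F = 7 - 50 = -43)
q(w, g) = -4 + w (q(w, g) = w - 4 = -4 + w)
45*F + q(4, -4) = 45*(-43) + (-4 + 4) = -1935 + 0 = -1935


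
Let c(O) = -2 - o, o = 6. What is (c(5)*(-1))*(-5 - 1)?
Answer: -48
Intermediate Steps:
c(O) = -8 (c(O) = -2 - 1*6 = -2 - 6 = -8)
(c(5)*(-1))*(-5 - 1) = (-8*(-1))*(-5 - 1) = 8*(-6) = -48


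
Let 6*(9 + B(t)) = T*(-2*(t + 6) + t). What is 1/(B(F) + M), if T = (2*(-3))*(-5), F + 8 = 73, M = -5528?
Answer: -1/5922 ≈ -0.00016886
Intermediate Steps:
F = 65 (F = -8 + 73 = 65)
T = 30 (T = -6*(-5) = 30)
B(t) = -69 - 5*t (B(t) = -9 + (30*(-2*(t + 6) + t))/6 = -9 + (30*(-2*(6 + t) + t))/6 = -9 + (30*((-12 - 2*t) + t))/6 = -9 + (30*(-12 - t))/6 = -9 + (-360 - 30*t)/6 = -9 + (-60 - 5*t) = -69 - 5*t)
1/(B(F) + M) = 1/((-69 - 5*65) - 5528) = 1/((-69 - 325) - 5528) = 1/(-394 - 5528) = 1/(-5922) = -1/5922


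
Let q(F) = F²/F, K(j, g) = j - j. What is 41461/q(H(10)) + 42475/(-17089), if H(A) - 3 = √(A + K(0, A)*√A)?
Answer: -2125623562/17089 + 41461*√10 ≈ 6725.7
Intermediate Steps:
K(j, g) = 0
H(A) = 3 + √A (H(A) = 3 + √(A + 0*√A) = 3 + √(A + 0) = 3 + √A)
q(F) = F
41461/q(H(10)) + 42475/(-17089) = 41461/(3 + √10) + 42475/(-17089) = 41461/(3 + √10) + 42475*(-1/17089) = 41461/(3 + √10) - 42475/17089 = -42475/17089 + 41461/(3 + √10)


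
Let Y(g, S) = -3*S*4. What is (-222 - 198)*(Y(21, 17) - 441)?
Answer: 270900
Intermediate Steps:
Y(g, S) = -12*S
(-222 - 198)*(Y(21, 17) - 441) = (-222 - 198)*(-12*17 - 441) = -420*(-204 - 441) = -420*(-645) = 270900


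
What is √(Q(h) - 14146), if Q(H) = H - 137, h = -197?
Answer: 4*I*√905 ≈ 120.33*I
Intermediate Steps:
Q(H) = -137 + H
√(Q(h) - 14146) = √((-137 - 197) - 14146) = √(-334 - 14146) = √(-14480) = 4*I*√905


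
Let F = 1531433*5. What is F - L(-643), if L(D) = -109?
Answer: 7657274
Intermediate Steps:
F = 7657165
F - L(-643) = 7657165 - 1*(-109) = 7657165 + 109 = 7657274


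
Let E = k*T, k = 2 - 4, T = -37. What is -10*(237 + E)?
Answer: -3110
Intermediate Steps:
k = -2
E = 74 (E = -2*(-37) = 74)
-10*(237 + E) = -10*(237 + 74) = -10*311 = -3110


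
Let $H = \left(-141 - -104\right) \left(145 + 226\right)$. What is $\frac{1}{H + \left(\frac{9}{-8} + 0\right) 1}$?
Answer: $- \frac{8}{109825} \approx -7.2843 \cdot 10^{-5}$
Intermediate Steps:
$H = -13727$ ($H = \left(-141 + \left(-6 + 110\right)\right) 371 = \left(-141 + 104\right) 371 = \left(-37\right) 371 = -13727$)
$\frac{1}{H + \left(\frac{9}{-8} + 0\right) 1} = \frac{1}{-13727 + \left(\frac{9}{-8} + 0\right) 1} = \frac{1}{-13727 + \left(9 \left(- \frac{1}{8}\right) + 0\right) 1} = \frac{1}{-13727 + \left(- \frac{9}{8} + 0\right) 1} = \frac{1}{-13727 - \frac{9}{8}} = \frac{1}{- \frac{109825}{8}} = - \frac{8}{109825}$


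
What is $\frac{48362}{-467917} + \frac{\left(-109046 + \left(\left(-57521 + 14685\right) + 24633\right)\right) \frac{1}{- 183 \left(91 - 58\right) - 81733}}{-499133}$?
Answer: $- \frac{2118794006825045}{20499397762528892} \approx -0.10336$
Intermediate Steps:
$\frac{48362}{-467917} + \frac{\left(-109046 + \left(\left(-57521 + 14685\right) + 24633\right)\right) \frac{1}{- 183 \left(91 - 58\right) - 81733}}{-499133} = 48362 \left(- \frac{1}{467917}\right) + \frac{-109046 + \left(-42836 + 24633\right)}{\left(-183\right) 33 - 81733} \left(- \frac{1}{499133}\right) = - \frac{48362}{467917} + \frac{-109046 - 18203}{-6039 - 81733} \left(- \frac{1}{499133}\right) = - \frac{48362}{467917} + - \frac{127249}{-87772} \left(- \frac{1}{499133}\right) = - \frac{48362}{467917} + \left(-127249\right) \left(- \frac{1}{87772}\right) \left(- \frac{1}{499133}\right) = - \frac{48362}{467917} + \frac{127249}{87772} \left(- \frac{1}{499133}\right) = - \frac{48362}{467917} - \frac{127249}{43809901676} = - \frac{2118794006825045}{20499397762528892}$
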